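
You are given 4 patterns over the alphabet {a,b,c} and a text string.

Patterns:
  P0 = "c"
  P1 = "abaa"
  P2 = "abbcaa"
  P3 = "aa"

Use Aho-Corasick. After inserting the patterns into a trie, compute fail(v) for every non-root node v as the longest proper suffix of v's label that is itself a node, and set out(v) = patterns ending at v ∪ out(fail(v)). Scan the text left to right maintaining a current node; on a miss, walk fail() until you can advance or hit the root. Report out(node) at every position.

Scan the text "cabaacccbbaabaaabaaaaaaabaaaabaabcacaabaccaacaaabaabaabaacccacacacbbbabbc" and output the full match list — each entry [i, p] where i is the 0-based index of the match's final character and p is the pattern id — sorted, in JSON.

Build automaton:
Trie (insert patterns):
  0='ε' goto a→2 c→1
  1='c' goto ·  ←P0
  2='a' goto a→10 b→3
  3='ab' goto a→4 b→6
  4='aba' goto a→5
  5='abaa' goto ·  ←P1
  6='abb' goto c→7
  7='abbc' goto a→8
  8='abbca' goto a→9
  9='abbcaa' goto ·  ←P2
  10='aa' goto ·  ←P3

BFS fail/out derivation:
  n1('c'): parent n0 fail=0; on 'c' 0 → fail=0;  out {0}∪∅={0}
  n2('a'): parent n0 fail=0; on 'a' 0 → fail=0;  out ∅∪∅=∅
  n3('ab'): parent n2 fail=0; on 'b' 0 → fail=0;  out ∅∪∅=∅
  n10('aa'): parent n2 fail=0; on 'a' 0 → fail=2;  out {3}∪∅={3}
  n4('aba'): parent n3 fail=0; on 'a' 0 → fail=2;  out ∅∪∅=∅
  n6('abb'): parent n3 fail=0; on 'b' 0 → fail=0;  out ∅∪∅=∅
  n5('abaa'): parent n4 fail=2; on 'a' 2 → fail=10;  out {1}∪{3}={1,3}
  n7('abbc'): parent n6 fail=0; on 'c' 0 → fail=1;  out ∅∪{0}={0}
  n8('abbca'): parent n7 fail=1; on 'a' 1→0 → fail=2;  out ∅∪∅=∅
  n9('abbcaa'): parent n8 fail=2; on 'a' 2 → fail=10;  out {2}∪{3}={2,3}

Run:
i=0 'c': node 0→1  → match P0@[0:0]
i=1 'a': node 1→2 (via fail)
i=2 'b': node 2→3
i=3 'a': node 3→4
i=4 'a': node 4→5  → match P1@[1:4],P3@[3:4]
i=5 'c': node 5→1 (via fail)  → match P0@[5:5]
i=6 'c': node 1→1 (via fail)  → match P0@[6:6]
i=7 'c': node 1→1 (via fail)  → match P0@[7:7]
i=8 'b': node 1→0 (via fail)
i=9 'b': node 0→0
i=10 'a': node 0→2
i=11 'a': node 2→10  → match P3@[10:11]
i=12 'b': node 10→3 (via fail)
i=13 'a': node 3→4
i=14 'a': node 4→5  → match P1@[11:14],P3@[13:14]
i=15 'a': node 5→10 (via fail)  → match P3@[14:15]
i=16 'b': node 10→3 (via fail)
i=17 'a': node 3→4
i=18 'a': node 4→5  → match P1@[15:18],P3@[17:18]
i=19 'a': node 5→10 (via fail)  → match P3@[18:19]
i=20 'a': node 10→10 (via fail)  → match P3@[19:20]
i=21 'a': node 10→10 (via fail)  → match P3@[20:21]
i=22 'a': node 10→10 (via fail)  → match P3@[21:22]
i=23 'a': node 10→10 (via fail)  → match P3@[22:23]
i=24 'b': node 10→3 (via fail)
i=25 'a': node 3→4
i=26 'a': node 4→5  → match P1@[23:26],P3@[25:26]
i=27 'a': node 5→10 (via fail)  → match P3@[26:27]
i=28 'a': node 10→10 (via fail)  → match P3@[27:28]
i=29 'b': node 10→3 (via fail)
i=30 'a': node 3→4
i=31 'a': node 4→5  → match P1@[28:31],P3@[30:31]
i=32 'b': node 5→3 (via fail)
i=33 'c': node 3→1 (via fail)  → match P0@[33:33]
i=34 'a': node 1→2 (via fail)
i=35 'c': node 2→1 (via fail)  → match P0@[35:35]
i=36 'a': node 1→2 (via fail)
i=37 'a': node 2→10  → match P3@[36:37]
i=38 'b': node 10→3 (via fail)
i=39 'a': node 3→4
i=40 'c': node 4→1 (via fail)  → match P0@[40:40]
i=41 'c': node 1→1 (via fail)  → match P0@[41:41]
i=42 'a': node 1→2 (via fail)
i=43 'a': node 2→10  → match P3@[42:43]
i=44 'c': node 10→1 (via fail)  → match P0@[44:44]
i=45 'a': node 1→2 (via fail)
i=46 'a': node 2→10  → match P3@[45:46]
i=47 'a': node 10→10 (via fail)  → match P3@[46:47]
i=48 'b': node 10→3 (via fail)
i=49 'a': node 3→4
i=50 'a': node 4→5  → match P1@[47:50],P3@[49:50]
i=51 'b': node 5→3 (via fail)
i=52 'a': node 3→4
i=53 'a': node 4→5  → match P1@[50:53],P3@[52:53]
i=54 'b': node 5→3 (via fail)
i=55 'a': node 3→4
i=56 'a': node 4→5  → match P1@[53:56],P3@[55:56]
i=57 'c': node 5→1 (via fail)  → match P0@[57:57]
i=58 'c': node 1→1 (via fail)  → match P0@[58:58]
i=59 'c': node 1→1 (via fail)  → match P0@[59:59]
i=60 'a': node 1→2 (via fail)
i=61 'c': node 2→1 (via fail)  → match P0@[61:61]
i=62 'a': node 1→2 (via fail)
i=63 'c': node 2→1 (via fail)  → match P0@[63:63]
i=64 'a': node 1→2 (via fail)
i=65 'c': node 2→1 (via fail)  → match P0@[65:65]
i=66 'b': node 1→0 (via fail)
i=67 'b': node 0→0
i=68 'b': node 0→0
i=69 'a': node 0→2
i=70 'b': node 2→3
i=71 'b': node 3→6
i=72 'c': node 6→7  → match P0@[72:72]

Matches: [[0,0],[4,1],[4,3],[5,0],[6,0],[7,0],[11,3],[14,1],[14,3],[15,3],[18,1],[18,3],[19,3],[20,3],[21,3],[22,3],[23,3],[26,1],[26,3],[27,3],[28,3],[31,1],[31,3],[33,0],[35,0],[37,3],[40,0],[41,0],[43,3],[44,0],[46,3],[47,3],[50,1],[50,3],[53,1],[53,3],[56,1],[56,3],[57,0],[58,0],[59,0],[61,0],[63,0],[65,0],[72,0]]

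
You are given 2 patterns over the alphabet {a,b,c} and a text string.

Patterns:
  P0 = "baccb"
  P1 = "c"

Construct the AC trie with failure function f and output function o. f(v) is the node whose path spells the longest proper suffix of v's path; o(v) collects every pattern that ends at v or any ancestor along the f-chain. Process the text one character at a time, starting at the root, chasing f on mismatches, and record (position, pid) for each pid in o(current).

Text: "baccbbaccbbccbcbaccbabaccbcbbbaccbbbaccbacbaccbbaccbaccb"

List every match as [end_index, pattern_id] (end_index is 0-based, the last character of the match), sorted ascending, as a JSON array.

Build automaton:
Trie (insert patterns):
  n0 'ε': b→1 c→6
  n1 'b': a→2
  n2 'ba': c→3
  n3 'bac': c→4
  n4 'bacc': b→5
  n5 'baccb': ·  [P0 ends]
  n6 'c': ·  [P1 ends]

BFS fail/out derivation:
  fail(1) 'b': from fail(0)=0 chase 'b': 0 ⇒ 0;  out=∅∪out(0)=∅
  fail(6) 'c': from fail(0)=0 chase 'c': 0 ⇒ 0;  out={1}∪out(0)={1}
  fail(2) 'ba': from fail(1)=0 chase 'a': 0 ⇒ 0;  out=∅∪out(0)=∅
  fail(3) 'bac': from fail(2)=0 chase 'c': 0 ⇒ 6;  out=∅∪out(6)={1}
  fail(4) 'bacc': from fail(3)=6 chase 'c': 6→0 ⇒ 6;  out=∅∪out(6)={1}
  fail(5) 'baccb': from fail(4)=6 chase 'b': 6→0 ⇒ 1;  out={0}∪out(1)={0}

Run:
i=0 'b': node 0→1
i=1 'a': node 1→2
i=2 'c': node 2→3  emit P1@[2:2]
i=3 'c': node 3→4  emit P1@[3:3]
i=4 'b': node 4→5  emit P0@[0:4]
i=5 'b': node 5→1 (via fail)
i=6 'a': node 1→2
i=7 'c': node 2→3  emit P1@[7:7]
i=8 'c': node 3→4  emit P1@[8:8]
i=9 'b': node 4→5  emit P0@[5:9]
i=10 'b': node 5→1 (via fail)
i=11 'c': node 1→6 (via fail)  emit P1@[11:11]
i=12 'c': node 6→6 (via fail)  emit P1@[12:12]
i=13 'b': node 6→1 (via fail)
i=14 'c': node 1→6 (via fail)  emit P1@[14:14]
i=15 'b': node 6→1 (via fail)
i=16 'a': node 1→2
i=17 'c': node 2→3  emit P1@[17:17]
i=18 'c': node 3→4  emit P1@[18:18]
i=19 'b': node 4→5  emit P0@[15:19]
i=20 'a': node 5→2 (via fail)
i=21 'b': node 2→1 (via fail)
i=22 'a': node 1→2
i=23 'c': node 2→3  emit P1@[23:23]
i=24 'c': node 3→4  emit P1@[24:24]
i=25 'b': node 4→5  emit P0@[21:25]
i=26 'c': node 5→6 (via fail)  emit P1@[26:26]
i=27 'b': node 6→1 (via fail)
i=28 'b': node 1→1 (via fail)
i=29 'b': node 1→1 (via fail)
i=30 'a': node 1→2
i=31 'c': node 2→3  emit P1@[31:31]
i=32 'c': node 3→4  emit P1@[32:32]
i=33 'b': node 4→5  emit P0@[29:33]
i=34 'b': node 5→1 (via fail)
i=35 'b': node 1→1 (via fail)
i=36 'a': node 1→2
i=37 'c': node 2→3  emit P1@[37:37]
i=38 'c': node 3→4  emit P1@[38:38]
i=39 'b': node 4→5  emit P0@[35:39]
i=40 'a': node 5→2 (via fail)
i=41 'c': node 2→3  emit P1@[41:41]
i=42 'b': node 3→1 (via fail)
i=43 'a': node 1→2
i=44 'c': node 2→3  emit P1@[44:44]
i=45 'c': node 3→4  emit P1@[45:45]
i=46 'b': node 4→5  emit P0@[42:46]
i=47 'b': node 5→1 (via fail)
i=48 'a': node 1→2
i=49 'c': node 2→3  emit P1@[49:49]
i=50 'c': node 3→4  emit P1@[50:50]
i=51 'b': node 4→5  emit P0@[47:51]
i=52 'a': node 5→2 (via fail)
i=53 'c': node 2→3  emit P1@[53:53]
i=54 'c': node 3→4  emit P1@[54:54]
i=55 'b': node 4→5  emit P0@[51:55]

Result: [[2,1],[3,1],[4,0],[7,1],[8,1],[9,0],[11,1],[12,1],[14,1],[17,1],[18,1],[19,0],[23,1],[24,1],[25,0],[26,1],[31,1],[32,1],[33,0],[37,1],[38,1],[39,0],[41,1],[44,1],[45,1],[46,0],[49,1],[50,1],[51,0],[53,1],[54,1],[55,0]]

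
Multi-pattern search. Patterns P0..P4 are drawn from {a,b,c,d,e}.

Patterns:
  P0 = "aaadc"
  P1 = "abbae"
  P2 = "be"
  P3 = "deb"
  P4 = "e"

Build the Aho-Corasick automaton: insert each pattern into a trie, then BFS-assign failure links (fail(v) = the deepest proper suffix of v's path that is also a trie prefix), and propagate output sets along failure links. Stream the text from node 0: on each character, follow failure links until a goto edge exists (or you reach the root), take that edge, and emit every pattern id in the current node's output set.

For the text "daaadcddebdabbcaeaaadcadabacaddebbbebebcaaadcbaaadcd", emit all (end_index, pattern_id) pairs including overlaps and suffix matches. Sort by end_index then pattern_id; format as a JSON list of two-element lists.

Construct AC machine:
Trie nodes:
  0='ε' goto a→1 b→10 d→12 e→15
  1='a' goto a→2 b→6
  2='aa' goto a→3
  3='aaa' goto d→4
  4='aaad' goto c→5
  5='aaadc' goto ·  [P0 ends]
  6='ab' goto b→7
  7='abb' goto a→8
  8='abba' goto e→9
  9='abbae' goto ·  [P1 ends]
  10='b' goto e→11
  11='be' goto ·  [P2 ends]
  12='d' goto e→13
  13='de' goto b→14
  14='deb' goto ·  [P3 ends]
  15='e' goto ·  [P4 ends]

Failure links (BFS by depth):
  fail(1) 'a': from fail(0)=0 chase 'a': 0 ⇒ 0;  out=∅∪out(0)=∅
  fail(10) 'b': from fail(0)=0 chase 'b': 0 ⇒ 0;  out=∅∪out(0)=∅
  fail(12) 'd': from fail(0)=0 chase 'd': 0 ⇒ 0;  out=∅∪out(0)=∅
  fail(15) 'e': from fail(0)=0 chase 'e': 0 ⇒ 0;  out={4}∪out(0)={4}
  fail(2) 'aa': from fail(1)=0 chase 'a': 0 ⇒ 1;  out=∅∪out(1)=∅
  fail(6) 'ab': from fail(1)=0 chase 'b': 0 ⇒ 10;  out=∅∪out(10)=∅
  fail(11) 'be': from fail(10)=0 chase 'e': 0 ⇒ 15;  out={2}∪out(15)={2,4}
  fail(13) 'de': from fail(12)=0 chase 'e': 0 ⇒ 15;  out=∅∪out(15)={4}
  fail(3) 'aaa': from fail(2)=1 chase 'a': 1 ⇒ 2;  out=∅∪out(2)=∅
  fail(7) 'abb': from fail(6)=10 chase 'b': 10→0 ⇒ 10;  out=∅∪out(10)=∅
  fail(14) 'deb': from fail(13)=15 chase 'b': 15→0 ⇒ 10;  out={3}∪out(10)={3}
  fail(4) 'aaad': from fail(3)=2 chase 'd': 2→1→0 ⇒ 12;  out=∅∪out(12)=∅
  fail(8) 'abba': from fail(7)=10 chase 'a': 10→0 ⇒ 1;  out=∅∪out(1)=∅
  fail(5) 'aaadc': from fail(4)=12 chase 'c': 12→0 ⇒ 0;  out={0}∪out(0)={0}
  fail(9) 'abbae': from fail(8)=1 chase 'e': 1→0 ⇒ 15;  out={1}∪out(15)={1,4}

Run:
[0] read 'd'  n0⇒n12
[1] read 'a'  n12⇒n1 (fail-walked)
[2] read 'a'  n1⇒n2
[3] read 'a'  n2⇒n3
[4] read 'd'  n3⇒n4
[5] read 'c'  n4⇒n5  → match P0@[1:5]
[6] read 'd'  n5⇒n12 (fail-walked)
[7] read 'd'  n12⇒n12 (fail-walked)
[8] read 'e'  n12⇒n13  → match P4@[8:8]
[9] read 'b'  n13⇒n14  → match P3@[7:9]
[10] read 'd'  n14⇒n12 (fail-walked)
[11] read 'a'  n12⇒n1 (fail-walked)
[12] read 'b'  n1⇒n6
[13] read 'b'  n6⇒n7
[14] read 'c'  n7⇒n0 (fail-walked)
[15] read 'a'  n0⇒n1
[16] read 'e'  n1⇒n15 (fail-walked)  → match P4@[16:16]
[17] read 'a'  n15⇒n1 (fail-walked)
[18] read 'a'  n1⇒n2
[19] read 'a'  n2⇒n3
[20] read 'd'  n3⇒n4
[21] read 'c'  n4⇒n5  → match P0@[17:21]
[22] read 'a'  n5⇒n1 (fail-walked)
[23] read 'd'  n1⇒n12 (fail-walked)
[24] read 'a'  n12⇒n1 (fail-walked)
[25] read 'b'  n1⇒n6
[26] read 'a'  n6⇒n1 (fail-walked)
[27] read 'c'  n1⇒n0 (fail-walked)
[28] read 'a'  n0⇒n1
[29] read 'd'  n1⇒n12 (fail-walked)
[30] read 'd'  n12⇒n12 (fail-walked)
[31] read 'e'  n12⇒n13  → match P4@[31:31]
[32] read 'b'  n13⇒n14  → match P3@[30:32]
[33] read 'b'  n14⇒n10 (fail-walked)
[34] read 'b'  n10⇒n10 (fail-walked)
[35] read 'e'  n10⇒n11  → match P2@[34:35],P4@[35:35]
[36] read 'b'  n11⇒n10 (fail-walked)
[37] read 'e'  n10⇒n11  → match P2@[36:37],P4@[37:37]
[38] read 'b'  n11⇒n10 (fail-walked)
[39] read 'c'  n10⇒n0 (fail-walked)
[40] read 'a'  n0⇒n1
[41] read 'a'  n1⇒n2
[42] read 'a'  n2⇒n3
[43] read 'd'  n3⇒n4
[44] read 'c'  n4⇒n5  → match P0@[40:44]
[45] read 'b'  n5⇒n10 (fail-walked)
[46] read 'a'  n10⇒n1 (fail-walked)
[47] read 'a'  n1⇒n2
[48] read 'a'  n2⇒n3
[49] read 'd'  n3⇒n4
[50] read 'c'  n4⇒n5  → match P0@[46:50]
[51] read 'd'  n5⇒n12 (fail-walked)

Result: [[5,0],[8,4],[9,3],[16,4],[21,0],[31,4],[32,3],[35,2],[35,4],[37,2],[37,4],[44,0],[50,0]]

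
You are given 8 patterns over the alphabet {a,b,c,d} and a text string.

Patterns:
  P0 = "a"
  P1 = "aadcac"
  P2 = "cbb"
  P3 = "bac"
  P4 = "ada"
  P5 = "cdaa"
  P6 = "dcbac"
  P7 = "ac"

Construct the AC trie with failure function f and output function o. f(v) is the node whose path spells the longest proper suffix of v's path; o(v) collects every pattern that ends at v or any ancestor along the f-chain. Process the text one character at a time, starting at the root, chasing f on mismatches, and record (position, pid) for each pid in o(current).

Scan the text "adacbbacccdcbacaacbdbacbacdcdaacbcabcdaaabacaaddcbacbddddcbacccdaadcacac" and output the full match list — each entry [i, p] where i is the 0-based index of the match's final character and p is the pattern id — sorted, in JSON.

Construct AC machine:
Trie (insert patterns):
  0='ε' goto a→1 b→10 c→7 d→18
  1='a' goto a→2 c→23 d→13  ←P0
  2='aa' goto d→3
  3='aad' goto c→4
  4='aadc' goto a→5
  5='aadca' goto c→6
  6='aadcac' goto ·  ←P1
  7='c' goto b→8 d→15
  8='cb' goto b→9
  9='cbb' goto ·  ←P2
  10='b' goto a→11
  11='ba' goto c→12
  12='bac' goto ·  ←P3
  13='ad' goto a→14
  14='ada' goto ·  ←P4
  15='cd' goto a→16
  16='cda' goto a→17
  17='cdaa' goto ·  ←P5
  18='d' goto c→19
  19='dc' goto b→20
  20='dcb' goto a→21
  21='dcba' goto c→22
  22='dcbac' goto ·  ←P6
  23='ac' goto ·  ←P7

BFS fail/out derivation:
  n1('a'): parent n0 fail=0; on 'a' 0 → fail=0;  out {0}∪∅={0}
  n7('c'): parent n0 fail=0; on 'c' 0 → fail=0;  out ∅∪∅=∅
  n10('b'): parent n0 fail=0; on 'b' 0 → fail=0;  out ∅∪∅=∅
  n18('d'): parent n0 fail=0; on 'd' 0 → fail=0;  out ∅∪∅=∅
  n2('aa'): parent n1 fail=0; on 'a' 0 → fail=1;  out ∅∪{0}={0}
  n8('cb'): parent n7 fail=0; on 'b' 0 → fail=10;  out ∅∪∅=∅
  n11('ba'): parent n10 fail=0; on 'a' 0 → fail=1;  out ∅∪{0}={0}
  n13('ad'): parent n1 fail=0; on 'd' 0 → fail=18;  out ∅∪∅=∅
  n15('cd'): parent n7 fail=0; on 'd' 0 → fail=18;  out ∅∪∅=∅
  n19('dc'): parent n18 fail=0; on 'c' 0 → fail=7;  out ∅∪∅=∅
  n23('ac'): parent n1 fail=0; on 'c' 0 → fail=7;  out {7}∪∅={7}
  n3('aad'): parent n2 fail=1; on 'd' 1 → fail=13;  out ∅∪∅=∅
  n9('cbb'): parent n8 fail=10; on 'b' 10→0 → fail=10;  out {2}∪∅={2}
  n12('bac'): parent n11 fail=1; on 'c' 1 → fail=23;  out {3}∪{7}={3,7}
  n14('ada'): parent n13 fail=18; on 'a' 18→0 → fail=1;  out {4}∪{0}={0,4}
  n16('cda'): parent n15 fail=18; on 'a' 18→0 → fail=1;  out ∅∪{0}={0}
  n20('dcb'): parent n19 fail=7; on 'b' 7 → fail=8;  out ∅∪∅=∅
  n4('aadc'): parent n3 fail=13; on 'c' 13→18 → fail=19;  out ∅∪∅=∅
  n17('cdaa'): parent n16 fail=1; on 'a' 1 → fail=2;  out {5}∪{0}={0,5}
  n21('dcba'): parent n20 fail=8; on 'a' 8→10 → fail=11;  out ∅∪{0}={0}
  n5('aadca'): parent n4 fail=19; on 'a' 19→7→0 → fail=1;  out ∅∪{0}={0}
  n22('dcbac'): parent n21 fail=11; on 'c' 11 → fail=12;  out {6}∪{3,7}={3,6,7}
  n6('aadcac'): parent n5 fail=1; on 'c' 1 → fail=23;  out {1}∪{7}={1,7}

Text stream:
[0] read 'a'  n0⇒n1  ** P0@[0:0]
[1] read 'd'  n1⇒n13
[2] read 'a'  n13⇒n14  ** P0@[2:2],P4@[0:2]
[3] read 'c'  n14⇒n23 (fail-walked)  ** P7@[2:3]
[4] read 'b'  n23⇒n8 (fail-walked)
[5] read 'b'  n8⇒n9  ** P2@[3:5]
[6] read 'a'  n9⇒n11 (fail-walked)  ** P0@[6:6]
[7] read 'c'  n11⇒n12  ** P3@[5:7],P7@[6:7]
[8] read 'c'  n12⇒n7 (fail-walked)
[9] read 'c'  n7⇒n7 (fail-walked)
[10] read 'd'  n7⇒n15
[11] read 'c'  n15⇒n19 (fail-walked)
[12] read 'b'  n19⇒n20
[13] read 'a'  n20⇒n21  ** P0@[13:13]
[14] read 'c'  n21⇒n22  ** P3@[12:14],P6@[10:14],P7@[13:14]
[15] read 'a'  n22⇒n1 (fail-walked)  ** P0@[15:15]
[16] read 'a'  n1⇒n2  ** P0@[16:16]
[17] read 'c'  n2⇒n23 (fail-walked)  ** P7@[16:17]
[18] read 'b'  n23⇒n8 (fail-walked)
[19] read 'd'  n8⇒n18 (fail-walked)
[20] read 'b'  n18⇒n10 (fail-walked)
[21] read 'a'  n10⇒n11  ** P0@[21:21]
[22] read 'c'  n11⇒n12  ** P3@[20:22],P7@[21:22]
[23] read 'b'  n12⇒n8 (fail-walked)
[24] read 'a'  n8⇒n11 (fail-walked)  ** P0@[24:24]
[25] read 'c'  n11⇒n12  ** P3@[23:25],P7@[24:25]
[26] read 'd'  n12⇒n15 (fail-walked)
[27] read 'c'  n15⇒n19 (fail-walked)
[28] read 'd'  n19⇒n15 (fail-walked)
[29] read 'a'  n15⇒n16  ** P0@[29:29]
[30] read 'a'  n16⇒n17  ** P0@[30:30],P5@[27:30]
[31] read 'c'  n17⇒n23 (fail-walked)  ** P7@[30:31]
[32] read 'b'  n23⇒n8 (fail-walked)
[33] read 'c'  n8⇒n7 (fail-walked)
[34] read 'a'  n7⇒n1 (fail-walked)  ** P0@[34:34]
[35] read 'b'  n1⇒n10 (fail-walked)
[36] read 'c'  n10⇒n7 (fail-walked)
[37] read 'd'  n7⇒n15
[38] read 'a'  n15⇒n16  ** P0@[38:38]
[39] read 'a'  n16⇒n17  ** P0@[39:39],P5@[36:39]
[40] read 'a'  n17⇒n2 (fail-walked)  ** P0@[40:40]
[41] read 'b'  n2⇒n10 (fail-walked)
[42] read 'a'  n10⇒n11  ** P0@[42:42]
[43] read 'c'  n11⇒n12  ** P3@[41:43],P7@[42:43]
[44] read 'a'  n12⇒n1 (fail-walked)  ** P0@[44:44]
[45] read 'a'  n1⇒n2  ** P0@[45:45]
[46] read 'd'  n2⇒n3
[47] read 'd'  n3⇒n18 (fail-walked)
[48] read 'c'  n18⇒n19
[49] read 'b'  n19⇒n20
[50] read 'a'  n20⇒n21  ** P0@[50:50]
[51] read 'c'  n21⇒n22  ** P3@[49:51],P6@[47:51],P7@[50:51]
[52] read 'b'  n22⇒n8 (fail-walked)
[53] read 'd'  n8⇒n18 (fail-walked)
[54] read 'd'  n18⇒n18 (fail-walked)
[55] read 'd'  n18⇒n18 (fail-walked)
[56] read 'd'  n18⇒n18 (fail-walked)
[57] read 'c'  n18⇒n19
[58] read 'b'  n19⇒n20
[59] read 'a'  n20⇒n21  ** P0@[59:59]
[60] read 'c'  n21⇒n22  ** P3@[58:60],P6@[56:60],P7@[59:60]
[61] read 'c'  n22⇒n7 (fail-walked)
[62] read 'c'  n7⇒n7 (fail-walked)
[63] read 'd'  n7⇒n15
[64] read 'a'  n15⇒n16  ** P0@[64:64]
[65] read 'a'  n16⇒n17  ** P0@[65:65],P5@[62:65]
[66] read 'd'  n17⇒n3 (fail-walked)
[67] read 'c'  n3⇒n4
[68] read 'a'  n4⇒n5  ** P0@[68:68]
[69] read 'c'  n5⇒n6  ** P1@[64:69],P7@[68:69]
[70] read 'a'  n6⇒n1 (fail-walked)  ** P0@[70:70]
[71] read 'c'  n1⇒n23  ** P7@[70:71]

Matches: [[0,0],[2,0],[2,4],[3,7],[5,2],[6,0],[7,3],[7,7],[13,0],[14,3],[14,6],[14,7],[15,0],[16,0],[17,7],[21,0],[22,3],[22,7],[24,0],[25,3],[25,7],[29,0],[30,0],[30,5],[31,7],[34,0],[38,0],[39,0],[39,5],[40,0],[42,0],[43,3],[43,7],[44,0],[45,0],[50,0],[51,3],[51,6],[51,7],[59,0],[60,3],[60,6],[60,7],[64,0],[65,0],[65,5],[68,0],[69,1],[69,7],[70,0],[71,7]]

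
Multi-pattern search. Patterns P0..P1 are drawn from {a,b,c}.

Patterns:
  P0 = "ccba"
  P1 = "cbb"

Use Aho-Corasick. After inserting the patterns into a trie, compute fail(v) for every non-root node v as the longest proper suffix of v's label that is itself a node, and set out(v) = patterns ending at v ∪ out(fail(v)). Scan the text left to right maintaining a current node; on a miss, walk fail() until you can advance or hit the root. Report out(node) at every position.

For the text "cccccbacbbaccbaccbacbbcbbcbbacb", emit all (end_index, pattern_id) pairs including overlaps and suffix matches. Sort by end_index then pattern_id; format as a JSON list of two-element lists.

Construct AC machine:
Trie (insert patterns):
  0='ε' goto c→1
  1='c' goto b→5 c→2
  2='cc' goto b→3
  3='ccb' goto a→4
  4='ccba' goto ·  [P0 ends]
  5='cb' goto b→6
  6='cbb' goto ·  [P1 ends]

Failure links (BFS by depth):
  n1('c'): parent n0 fail=0; on 'c' 0 → fail=0;  out ∅∪∅=∅
  n2('cc'): parent n1 fail=0; on 'c' 0 → fail=1;  out ∅∪∅=∅
  n5('cb'): parent n1 fail=0; on 'b' 0 → fail=0;  out ∅∪∅=∅
  n3('ccb'): parent n2 fail=1; on 'b' 1 → fail=5;  out ∅∪∅=∅
  n6('cbb'): parent n5 fail=0; on 'b' 0 → fail=0;  out {1}∪∅={1}
  n4('ccba'): parent n3 fail=5; on 'a' 5→0 → fail=0;  out {0}∪∅={0}

Text stream:
pos 0 'c': at 1
pos 1 'c': at 2
pos 2 'c': at 2 (via fail)
pos 3 'c': at 2 (via fail)
pos 4 'c': at 2 (via fail)
pos 5 'b': at 3
pos 6 'a': at 4  ** P0@[3:6]
pos 7 'c': at 1 (via fail)
pos 8 'b': at 5
pos 9 'b': at 6  ** P1@[7:9]
pos 10 'a': at 0 (via fail)
pos 11 'c': at 1
pos 12 'c': at 2
pos 13 'b': at 3
pos 14 'a': at 4  ** P0@[11:14]
pos 15 'c': at 1 (via fail)
pos 16 'c': at 2
pos 17 'b': at 3
pos 18 'a': at 4  ** P0@[15:18]
pos 19 'c': at 1 (via fail)
pos 20 'b': at 5
pos 21 'b': at 6  ** P1@[19:21]
pos 22 'c': at 1 (via fail)
pos 23 'b': at 5
pos 24 'b': at 6  ** P1@[22:24]
pos 25 'c': at 1 (via fail)
pos 26 'b': at 5
pos 27 'b': at 6  ** P1@[25:27]
pos 28 'a': at 0 (via fail)
pos 29 'c': at 1
pos 30 'b': at 5

Result: [[6,0],[9,1],[14,0],[18,0],[21,1],[24,1],[27,1]]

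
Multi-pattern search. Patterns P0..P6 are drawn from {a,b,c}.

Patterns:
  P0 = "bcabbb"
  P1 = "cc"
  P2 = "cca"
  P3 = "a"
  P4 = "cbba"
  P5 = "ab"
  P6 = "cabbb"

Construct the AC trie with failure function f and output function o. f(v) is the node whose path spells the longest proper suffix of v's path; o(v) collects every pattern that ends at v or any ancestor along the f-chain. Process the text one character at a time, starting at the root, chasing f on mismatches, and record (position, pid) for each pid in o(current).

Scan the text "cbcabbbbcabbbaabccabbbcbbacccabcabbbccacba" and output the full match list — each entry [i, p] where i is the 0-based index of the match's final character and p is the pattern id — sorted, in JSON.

Construct AC machine:
Trie (insert patterns):
  n0 'ε': a→10 b→1 c→7
  n1 'b': c→2
  n2 'bc': a→3
  n3 'bca': b→4
  n4 'bcab': b→5
  n5 'bcabb': b→6
  n6 'bcabbb': ·  ←P0
  n7 'c': a→15 b→11 c→8
  n8 'cc': a→9  ←P1
  n9 'cca': ·  ←P2
  n10 'a': b→14  ←P3
  n11 'cb': b→12
  n12 'cbb': a→13
  n13 'cbba': ·  ←P4
  n14 'ab': ·  ←P5
  n15 'ca': b→16
  n16 'cab': b→17
  n17 'cabb': b→18
  n18 'cabbb': ·  ←P6

BFS fail/out derivation:
  fail(1) 'b': from fail(0)=0 chase 'b': 0 ⇒ 0;  out=∅∪out(0)=∅
  fail(7) 'c': from fail(0)=0 chase 'c': 0 ⇒ 0;  out=∅∪out(0)=∅
  fail(10) 'a': from fail(0)=0 chase 'a': 0 ⇒ 0;  out={3}∪out(0)={3}
  fail(2) 'bc': from fail(1)=0 chase 'c': 0 ⇒ 7;  out=∅∪out(7)=∅
  fail(8) 'cc': from fail(7)=0 chase 'c': 0 ⇒ 7;  out={1}∪out(7)={1}
  fail(11) 'cb': from fail(7)=0 chase 'b': 0 ⇒ 1;  out=∅∪out(1)=∅
  fail(14) 'ab': from fail(10)=0 chase 'b': 0 ⇒ 1;  out={5}∪out(1)={5}
  fail(15) 'ca': from fail(7)=0 chase 'a': 0 ⇒ 10;  out=∅∪out(10)={3}
  fail(3) 'bca': from fail(2)=7 chase 'a': 7 ⇒ 15;  out=∅∪out(15)={3}
  fail(9) 'cca': from fail(8)=7 chase 'a': 7 ⇒ 15;  out={2}∪out(15)={2,3}
  fail(12) 'cbb': from fail(11)=1 chase 'b': 1→0 ⇒ 1;  out=∅∪out(1)=∅
  fail(16) 'cab': from fail(15)=10 chase 'b': 10 ⇒ 14;  out=∅∪out(14)={5}
  fail(4) 'bcab': from fail(3)=15 chase 'b': 15 ⇒ 16;  out=∅∪out(16)={5}
  fail(13) 'cbba': from fail(12)=1 chase 'a': 1→0 ⇒ 10;  out={4}∪out(10)={3,4}
  fail(17) 'cabb': from fail(16)=14 chase 'b': 14→1→0 ⇒ 1;  out=∅∪out(1)=∅
  fail(5) 'bcabb': from fail(4)=16 chase 'b': 16 ⇒ 17;  out=∅∪out(17)=∅
  fail(18) 'cabbb': from fail(17)=1 chase 'b': 1→0 ⇒ 1;  out={6}∪out(1)={6}
  fail(6) 'bcabbb': from fail(5)=17 chase 'b': 17 ⇒ 18;  out={0}∪out(18)={0,6}

Run:
[0] read 'c'  n0⇒n7
[1] read 'b'  n7⇒n11
[2] read 'c'  n11⇒n2 (via fail)
[3] read 'a'  n2⇒n3  emit P3@[3:3]
[4] read 'b'  n3⇒n4  emit P5@[3:4]
[5] read 'b'  n4⇒n5
[6] read 'b'  n5⇒n6  emit P0@[1:6],P6@[2:6]
[7] read 'b'  n6⇒n1 (via fail)
[8] read 'c'  n1⇒n2
[9] read 'a'  n2⇒n3  emit P3@[9:9]
[10] read 'b'  n3⇒n4  emit P5@[9:10]
[11] read 'b'  n4⇒n5
[12] read 'b'  n5⇒n6  emit P0@[7:12],P6@[8:12]
[13] read 'a'  n6⇒n10 (via fail)  emit P3@[13:13]
[14] read 'a'  n10⇒n10 (via fail)  emit P3@[14:14]
[15] read 'b'  n10⇒n14  emit P5@[14:15]
[16] read 'c'  n14⇒n2 (via fail)
[17] read 'c'  n2⇒n8 (via fail)  emit P1@[16:17]
[18] read 'a'  n8⇒n9  emit P2@[16:18],P3@[18:18]
[19] read 'b'  n9⇒n16 (via fail)  emit P5@[18:19]
[20] read 'b'  n16⇒n17
[21] read 'b'  n17⇒n18  emit P6@[17:21]
[22] read 'c'  n18⇒n2 (via fail)
[23] read 'b'  n2⇒n11 (via fail)
[24] read 'b'  n11⇒n12
[25] read 'a'  n12⇒n13  emit P3@[25:25],P4@[22:25]
[26] read 'c'  n13⇒n7 (via fail)
[27] read 'c'  n7⇒n8  emit P1@[26:27]
[28] read 'c'  n8⇒n8 (via fail)  emit P1@[27:28]
[29] read 'a'  n8⇒n9  emit P2@[27:29],P3@[29:29]
[30] read 'b'  n9⇒n16 (via fail)  emit P5@[29:30]
[31] read 'c'  n16⇒n2 (via fail)
[32] read 'a'  n2⇒n3  emit P3@[32:32]
[33] read 'b'  n3⇒n4  emit P5@[32:33]
[34] read 'b'  n4⇒n5
[35] read 'b'  n5⇒n6  emit P0@[30:35],P6@[31:35]
[36] read 'c'  n6⇒n2 (via fail)
[37] read 'c'  n2⇒n8 (via fail)  emit P1@[36:37]
[38] read 'a'  n8⇒n9  emit P2@[36:38],P3@[38:38]
[39] read 'c'  n9⇒n7 (via fail)
[40] read 'b'  n7⇒n11
[41] read 'a'  n11⇒n10 (via fail)  emit P3@[41:41]

Result: [[3,3],[4,5],[6,0],[6,6],[9,3],[10,5],[12,0],[12,6],[13,3],[14,3],[15,5],[17,1],[18,2],[18,3],[19,5],[21,6],[25,3],[25,4],[27,1],[28,1],[29,2],[29,3],[30,5],[32,3],[33,5],[35,0],[35,6],[37,1],[38,2],[38,3],[41,3]]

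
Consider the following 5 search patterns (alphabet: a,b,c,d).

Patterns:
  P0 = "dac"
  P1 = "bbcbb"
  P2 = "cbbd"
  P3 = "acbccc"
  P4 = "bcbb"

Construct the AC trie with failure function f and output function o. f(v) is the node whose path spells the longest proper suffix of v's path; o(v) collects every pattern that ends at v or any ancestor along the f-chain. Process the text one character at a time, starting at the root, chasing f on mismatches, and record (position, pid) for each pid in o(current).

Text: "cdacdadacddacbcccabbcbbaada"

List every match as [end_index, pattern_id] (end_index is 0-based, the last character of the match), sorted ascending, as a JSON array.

Build:
Trie nodes:
  0='ε' goto a→13 b→4 c→9 d→1
  1='d' goto a→2
  2='da' goto c→3
  3='dac' goto ·  ←P0
  4='b' goto b→5 c→19
  5='bb' goto c→6
  6='bbc' goto b→7
  7='bbcb' goto b→8
  8='bbcbb' goto ·  ←P1
  9='c' goto b→10
  10='cb' goto b→11
  11='cbb' goto d→12
  12='cbbd' goto ·  ←P2
  13='a' goto c→14
  14='ac' goto b→15
  15='acb' goto c→16
  16='acbc' goto c→17
  17='acbcc' goto c→18
  18='acbccc' goto ·  ←P3
  19='bc' goto b→20
  20='bcb' goto b→21
  21='bcbb' goto ·  ←P4

Failure links (BFS by depth):
  n1('d'): parent n0 fail=0; on 'd' 0 → fail=0;  out ∅∪∅=∅
  n4('b'): parent n0 fail=0; on 'b' 0 → fail=0;  out ∅∪∅=∅
  n9('c'): parent n0 fail=0; on 'c' 0 → fail=0;  out ∅∪∅=∅
  n13('a'): parent n0 fail=0; on 'a' 0 → fail=0;  out ∅∪∅=∅
  n2('da'): parent n1 fail=0; on 'a' 0 → fail=13;  out ∅∪∅=∅
  n5('bb'): parent n4 fail=0; on 'b' 0 → fail=4;  out ∅∪∅=∅
  n10('cb'): parent n9 fail=0; on 'b' 0 → fail=4;  out ∅∪∅=∅
  n14('ac'): parent n13 fail=0; on 'c' 0 → fail=9;  out ∅∪∅=∅
  n19('bc'): parent n4 fail=0; on 'c' 0 → fail=9;  out ∅∪∅=∅
  n3('dac'): parent n2 fail=13; on 'c' 13 → fail=14;  out {0}∪∅={0}
  n6('bbc'): parent n5 fail=4; on 'c' 4 → fail=19;  out ∅∪∅=∅
  n11('cbb'): parent n10 fail=4; on 'b' 4 → fail=5;  out ∅∪∅=∅
  n15('acb'): parent n14 fail=9; on 'b' 9 → fail=10;  out ∅∪∅=∅
  n20('bcb'): parent n19 fail=9; on 'b' 9 → fail=10;  out ∅∪∅=∅
  n7('bbcb'): parent n6 fail=19; on 'b' 19 → fail=20;  out ∅∪∅=∅
  n12('cbbd'): parent n11 fail=5; on 'd' 5→4→0 → fail=1;  out {2}∪∅={2}
  n16('acbc'): parent n15 fail=10; on 'c' 10→4 → fail=19;  out ∅∪∅=∅
  n21('bcbb'): parent n20 fail=10; on 'b' 10 → fail=11;  out {4}∪∅={4}
  n8('bbcbb'): parent n7 fail=20; on 'b' 20 → fail=21;  out {1}∪{4}={1,4}
  n17('acbcc'): parent n16 fail=19; on 'c' 19→9→0 → fail=9;  out ∅∪∅=∅
  n18('acbccc'): parent n17 fail=9; on 'c' 9→0 → fail=9;  out {3}∪∅={3}

Text stream:
i=0 'c': node 0→9
i=1 'd': node 9→1 (fail-walked)
i=2 'a': node 1→2
i=3 'c': node 2→3  ** P0@[1:3]
i=4 'd': node 3→1 (fail-walked)
i=5 'a': node 1→2
i=6 'd': node 2→1 (fail-walked)
i=7 'a': node 1→2
i=8 'c': node 2→3  ** P0@[6:8]
i=9 'd': node 3→1 (fail-walked)
i=10 'd': node 1→1 (fail-walked)
i=11 'a': node 1→2
i=12 'c': node 2→3  ** P0@[10:12]
i=13 'b': node 3→15 (fail-walked)
i=14 'c': node 15→16
i=15 'c': node 16→17
i=16 'c': node 17→18  ** P3@[11:16]
i=17 'a': node 18→13 (fail-walked)
i=18 'b': node 13→4 (fail-walked)
i=19 'b': node 4→5
i=20 'c': node 5→6
i=21 'b': node 6→7
i=22 'b': node 7→8  ** P1@[18:22],P4@[19:22]
i=23 'a': node 8→13 (fail-walked)
i=24 'a': node 13→13 (fail-walked)
i=25 'd': node 13→1 (fail-walked)
i=26 'a': node 1→2

Matches: [[3,0],[8,0],[12,0],[16,3],[22,1],[22,4]]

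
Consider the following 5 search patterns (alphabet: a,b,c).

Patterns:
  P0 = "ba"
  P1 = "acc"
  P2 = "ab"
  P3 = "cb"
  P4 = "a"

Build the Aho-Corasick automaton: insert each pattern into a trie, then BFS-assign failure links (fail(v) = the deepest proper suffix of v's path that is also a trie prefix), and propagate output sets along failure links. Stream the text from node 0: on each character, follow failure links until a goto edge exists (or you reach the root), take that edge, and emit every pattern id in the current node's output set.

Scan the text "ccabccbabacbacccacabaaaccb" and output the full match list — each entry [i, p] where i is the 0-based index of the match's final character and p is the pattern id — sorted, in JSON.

Construct AC machine:
Trie (insert patterns):
  n0 'ε': a→3 b→1 c→7
  n1 'b': a→2
  n2 'ba': ·  ←P0
  n3 'a': b→6 c→4  ←P4
  n4 'ac': c→5
  n5 'acc': ·  ←P1
  n6 'ab': ·  ←P2
  n7 'c': b→8
  n8 'cb': ·  ←P3

Failure links (BFS by depth):
  n1('b'): parent n0 fail=0; on 'b' 0 → fail=0;  out ∅∪∅=∅
  n3('a'): parent n0 fail=0; on 'a' 0 → fail=0;  out {4}∪∅={4}
  n7('c'): parent n0 fail=0; on 'c' 0 → fail=0;  out ∅∪∅=∅
  n2('ba'): parent n1 fail=0; on 'a' 0 → fail=3;  out {0}∪{4}={0,4}
  n4('ac'): parent n3 fail=0; on 'c' 0 → fail=7;  out ∅∪∅=∅
  n6('ab'): parent n3 fail=0; on 'b' 0 → fail=1;  out {2}∪∅={2}
  n8('cb'): parent n7 fail=0; on 'b' 0 → fail=1;  out {3}∪∅={3}
  n5('acc'): parent n4 fail=7; on 'c' 7→0 → fail=7;  out {1}∪∅={1}

Run:
i=0 'c': node 0→7
i=1 'c': node 7→7 (via fail)
i=2 'a': node 7→3 (via fail)  → match P4@[2:2]
i=3 'b': node 3→6  → match P2@[2:3]
i=4 'c': node 6→7 (via fail)
i=5 'c': node 7→7 (via fail)
i=6 'b': node 7→8  → match P3@[5:6]
i=7 'a': node 8→2 (via fail)  → match P0@[6:7],P4@[7:7]
i=8 'b': node 2→6 (via fail)  → match P2@[7:8]
i=9 'a': node 6→2 (via fail)  → match P0@[8:9],P4@[9:9]
i=10 'c': node 2→4 (via fail)
i=11 'b': node 4→8 (via fail)  → match P3@[10:11]
i=12 'a': node 8→2 (via fail)  → match P0@[11:12],P4@[12:12]
i=13 'c': node 2→4 (via fail)
i=14 'c': node 4→5  → match P1@[12:14]
i=15 'c': node 5→7 (via fail)
i=16 'a': node 7→3 (via fail)  → match P4@[16:16]
i=17 'c': node 3→4
i=18 'a': node 4→3 (via fail)  → match P4@[18:18]
i=19 'b': node 3→6  → match P2@[18:19]
i=20 'a': node 6→2 (via fail)  → match P0@[19:20],P4@[20:20]
i=21 'a': node 2→3 (via fail)  → match P4@[21:21]
i=22 'a': node 3→3 (via fail)  → match P4@[22:22]
i=23 'c': node 3→4
i=24 'c': node 4→5  → match P1@[22:24]
i=25 'b': node 5→8 (via fail)  → match P3@[24:25]

Matches: [[2,4],[3,2],[6,3],[7,0],[7,4],[8,2],[9,0],[9,4],[11,3],[12,0],[12,4],[14,1],[16,4],[18,4],[19,2],[20,0],[20,4],[21,4],[22,4],[24,1],[25,3]]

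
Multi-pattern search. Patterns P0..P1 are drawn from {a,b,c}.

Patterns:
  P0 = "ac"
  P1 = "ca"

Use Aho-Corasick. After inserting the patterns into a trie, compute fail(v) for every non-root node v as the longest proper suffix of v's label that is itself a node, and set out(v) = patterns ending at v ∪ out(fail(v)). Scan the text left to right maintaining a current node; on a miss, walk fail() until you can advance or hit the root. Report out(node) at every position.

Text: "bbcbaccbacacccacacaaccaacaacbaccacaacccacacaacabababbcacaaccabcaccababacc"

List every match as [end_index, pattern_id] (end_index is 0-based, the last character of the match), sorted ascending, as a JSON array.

Build:
Trie (insert patterns):
  n0 'ε': a→1 c→3
  n1 'a': c→2
  n2 'ac': ·  ←P0
  n3 'c': a→4
  n4 'ca': ·  ←P1

Failure links (BFS by depth):
  fail(1) 'a': from fail(0)=0 chase 'a': 0 ⇒ 0;  out=∅∪out(0)=∅
  fail(3) 'c': from fail(0)=0 chase 'c': 0 ⇒ 0;  out=∅∪out(0)=∅
  fail(2) 'ac': from fail(1)=0 chase 'c': 0 ⇒ 3;  out={0}∪out(3)={0}
  fail(4) 'ca': from fail(3)=0 chase 'a': 0 ⇒ 1;  out={1}∪out(1)={1}

Scan:
pos 0 'b': at 0
pos 1 'b': at 0
pos 2 'c': at 3
pos 3 'b': at 0 ·f
pos 4 'a': at 1
pos 5 'c': at 2  ** P0@[4:5]
pos 6 'c': at 3 ·f
pos 7 'b': at 0 ·f
pos 8 'a': at 1
pos 9 'c': at 2  ** P0@[8:9]
pos 10 'a': at 4 ·f  ** P1@[9:10]
pos 11 'c': at 2 ·f  ** P0@[10:11]
pos 12 'c': at 3 ·f
pos 13 'c': at 3 ·f
pos 14 'a': at 4  ** P1@[13:14]
pos 15 'c': at 2 ·f  ** P0@[14:15]
pos 16 'a': at 4 ·f  ** P1@[15:16]
pos 17 'c': at 2 ·f  ** P0@[16:17]
pos 18 'a': at 4 ·f  ** P1@[17:18]
pos 19 'a': at 1 ·f
pos 20 'c': at 2  ** P0@[19:20]
pos 21 'c': at 3 ·f
pos 22 'a': at 4  ** P1@[21:22]
pos 23 'a': at 1 ·f
pos 24 'c': at 2  ** P0@[23:24]
pos 25 'a': at 4 ·f  ** P1@[24:25]
pos 26 'a': at 1 ·f
pos 27 'c': at 2  ** P0@[26:27]
pos 28 'b': at 0 ·f
pos 29 'a': at 1
pos 30 'c': at 2  ** P0@[29:30]
pos 31 'c': at 3 ·f
pos 32 'a': at 4  ** P1@[31:32]
pos 33 'c': at 2 ·f  ** P0@[32:33]
pos 34 'a': at 4 ·f  ** P1@[33:34]
pos 35 'a': at 1 ·f
pos 36 'c': at 2  ** P0@[35:36]
pos 37 'c': at 3 ·f
pos 38 'c': at 3 ·f
pos 39 'a': at 4  ** P1@[38:39]
pos 40 'c': at 2 ·f  ** P0@[39:40]
pos 41 'a': at 4 ·f  ** P1@[40:41]
pos 42 'c': at 2 ·f  ** P0@[41:42]
pos 43 'a': at 4 ·f  ** P1@[42:43]
pos 44 'a': at 1 ·f
pos 45 'c': at 2  ** P0@[44:45]
pos 46 'a': at 4 ·f  ** P1@[45:46]
pos 47 'b': at 0 ·f
pos 48 'a': at 1
pos 49 'b': at 0 ·f
pos 50 'a': at 1
pos 51 'b': at 0 ·f
pos 52 'b': at 0
pos 53 'c': at 3
pos 54 'a': at 4  ** P1@[53:54]
pos 55 'c': at 2 ·f  ** P0@[54:55]
pos 56 'a': at 4 ·f  ** P1@[55:56]
pos 57 'a': at 1 ·f
pos 58 'c': at 2  ** P0@[57:58]
pos 59 'c': at 3 ·f
pos 60 'a': at 4  ** P1@[59:60]
pos 61 'b': at 0 ·f
pos 62 'c': at 3
pos 63 'a': at 4  ** P1@[62:63]
pos 64 'c': at 2 ·f  ** P0@[63:64]
pos 65 'c': at 3 ·f
pos 66 'a': at 4  ** P1@[65:66]
pos 67 'b': at 0 ·f
pos 68 'a': at 1
pos 69 'b': at 0 ·f
pos 70 'a': at 1
pos 71 'c': at 2  ** P0@[70:71]
pos 72 'c': at 3 ·f

Result: [[5,0],[9,0],[10,1],[11,0],[14,1],[15,0],[16,1],[17,0],[18,1],[20,0],[22,1],[24,0],[25,1],[27,0],[30,0],[32,1],[33,0],[34,1],[36,0],[39,1],[40,0],[41,1],[42,0],[43,1],[45,0],[46,1],[54,1],[55,0],[56,1],[58,0],[60,1],[63,1],[64,0],[66,1],[71,0]]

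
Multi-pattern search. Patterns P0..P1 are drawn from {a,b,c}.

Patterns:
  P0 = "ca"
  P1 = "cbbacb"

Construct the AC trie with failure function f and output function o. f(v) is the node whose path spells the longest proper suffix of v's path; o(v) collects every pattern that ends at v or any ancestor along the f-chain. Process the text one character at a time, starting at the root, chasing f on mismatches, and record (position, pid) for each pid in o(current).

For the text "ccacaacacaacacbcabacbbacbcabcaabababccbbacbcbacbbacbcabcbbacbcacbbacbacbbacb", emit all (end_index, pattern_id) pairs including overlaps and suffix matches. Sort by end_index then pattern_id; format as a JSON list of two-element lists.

Build automaton:
Trie nodes:
  n0 'ε': c→1
  n1 'c': a→2 b→3
  n2 'ca': ·  ←P0
  n3 'cb': b→4
  n4 'cbb': a→5
  n5 'cbba': c→6
  n6 'cbbac': b→7
  n7 'cbbacb': ·  ←P1

Failure links (BFS by depth):
  n1('c'): parent n0 fail=0; on 'c' 0 → fail=0;  out ∅∪∅=∅
  n2('ca'): parent n1 fail=0; on 'a' 0 → fail=0;  out {0}∪∅={0}
  n3('cb'): parent n1 fail=0; on 'b' 0 → fail=0;  out ∅∪∅=∅
  n4('cbb'): parent n3 fail=0; on 'b' 0 → fail=0;  out ∅∪∅=∅
  n5('cbba'): parent n4 fail=0; on 'a' 0 → fail=0;  out ∅∪∅=∅
  n6('cbbac'): parent n5 fail=0; on 'c' 0 → fail=1;  out ∅∪∅=∅
  n7('cbbacb'): parent n6 fail=1; on 'b' 1 → fail=3;  out {1}∪∅={1}

Run:
i=0 'c': node 0→1
i=1 'c': node 1→1 ·f
i=2 'a': node 1→2  → match P0@[1:2]
i=3 'c': node 2→1 ·f
i=4 'a': node 1→2  → match P0@[3:4]
i=5 'a': node 2→0 ·f
i=6 'c': node 0→1
i=7 'a': node 1→2  → match P0@[6:7]
i=8 'c': node 2→1 ·f
i=9 'a': node 1→2  → match P0@[8:9]
i=10 'a': node 2→0 ·f
i=11 'c': node 0→1
i=12 'a': node 1→2  → match P0@[11:12]
i=13 'c': node 2→1 ·f
i=14 'b': node 1→3
i=15 'c': node 3→1 ·f
i=16 'a': node 1→2  → match P0@[15:16]
i=17 'b': node 2→0 ·f
i=18 'a': node 0→0
i=19 'c': node 0→1
i=20 'b': node 1→3
i=21 'b': node 3→4
i=22 'a': node 4→5
i=23 'c': node 5→6
i=24 'b': node 6→7  → match P1@[19:24]
i=25 'c': node 7→1 ·f
i=26 'a': node 1→2  → match P0@[25:26]
i=27 'b': node 2→0 ·f
i=28 'c': node 0→1
i=29 'a': node 1→2  → match P0@[28:29]
i=30 'a': node 2→0 ·f
i=31 'b': node 0→0
i=32 'a': node 0→0
i=33 'b': node 0→0
i=34 'a': node 0→0
i=35 'b': node 0→0
i=36 'c': node 0→1
i=37 'c': node 1→1 ·f
i=38 'b': node 1→3
i=39 'b': node 3→4
i=40 'a': node 4→5
i=41 'c': node 5→6
i=42 'b': node 6→7  → match P1@[37:42]
i=43 'c': node 7→1 ·f
i=44 'b': node 1→3
i=45 'a': node 3→0 ·f
i=46 'c': node 0→1
i=47 'b': node 1→3
i=48 'b': node 3→4
i=49 'a': node 4→5
i=50 'c': node 5→6
i=51 'b': node 6→7  → match P1@[46:51]
i=52 'c': node 7→1 ·f
i=53 'a': node 1→2  → match P0@[52:53]
i=54 'b': node 2→0 ·f
i=55 'c': node 0→1
i=56 'b': node 1→3
i=57 'b': node 3→4
i=58 'a': node 4→5
i=59 'c': node 5→6
i=60 'b': node 6→7  → match P1@[55:60]
i=61 'c': node 7→1 ·f
i=62 'a': node 1→2  → match P0@[61:62]
i=63 'c': node 2→1 ·f
i=64 'b': node 1→3
i=65 'b': node 3→4
i=66 'a': node 4→5
i=67 'c': node 5→6
i=68 'b': node 6→7  → match P1@[63:68]
i=69 'a': node 7→0 ·f
i=70 'c': node 0→1
i=71 'b': node 1→3
i=72 'b': node 3→4
i=73 'a': node 4→5
i=74 'c': node 5→6
i=75 'b': node 6→7  → match P1@[70:75]

All matches (sorted): [[2,0],[4,0],[7,0],[9,0],[12,0],[16,0],[24,1],[26,0],[29,0],[42,1],[51,1],[53,0],[60,1],[62,0],[68,1],[75,1]]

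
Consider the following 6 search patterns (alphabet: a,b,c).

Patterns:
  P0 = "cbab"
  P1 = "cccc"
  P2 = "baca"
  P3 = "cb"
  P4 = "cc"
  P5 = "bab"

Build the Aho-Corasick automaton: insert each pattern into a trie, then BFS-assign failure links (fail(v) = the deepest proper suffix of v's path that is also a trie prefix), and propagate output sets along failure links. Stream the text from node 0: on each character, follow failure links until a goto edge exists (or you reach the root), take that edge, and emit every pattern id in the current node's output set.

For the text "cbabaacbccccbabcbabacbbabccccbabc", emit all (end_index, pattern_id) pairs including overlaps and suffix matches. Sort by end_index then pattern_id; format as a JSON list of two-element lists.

Build automaton:
Trie nodes:
  0='ε' goto b→8 c→1
  1='c' goto b→2 c→5
  2='cb' goto a→3  ←P3
  3='cba' goto b→4
  4='cbab' goto ·  ←P0
  5='cc' goto c→6  ←P4
  6='ccc' goto c→7
  7='cccc' goto ·  ←P1
  8='b' goto a→9
  9='ba' goto b→12 c→10
  10='bac' goto a→11
  11='baca' goto ·  ←P2
  12='bab' goto ·  ←P5

Failure links (BFS by depth):
  n1('c'): parent n0 fail=0; on 'c' 0 → fail=0;  out ∅∪∅=∅
  n8('b'): parent n0 fail=0; on 'b' 0 → fail=0;  out ∅∪∅=∅
  n2('cb'): parent n1 fail=0; on 'b' 0 → fail=8;  out {3}∪∅={3}
  n5('cc'): parent n1 fail=0; on 'c' 0 → fail=1;  out {4}∪∅={4}
  n9('ba'): parent n8 fail=0; on 'a' 0 → fail=0;  out ∅∪∅=∅
  n3('cba'): parent n2 fail=8; on 'a' 8 → fail=9;  out ∅∪∅=∅
  n6('ccc'): parent n5 fail=1; on 'c' 1 → fail=5;  out ∅∪{4}={4}
  n10('bac'): parent n9 fail=0; on 'c' 0 → fail=1;  out ∅∪∅=∅
  n12('bab'): parent n9 fail=0; on 'b' 0 → fail=8;  out {5}∪∅={5}
  n4('cbab'): parent n3 fail=9; on 'b' 9 → fail=12;  out {0}∪{5}={0,5}
  n7('cccc'): parent n6 fail=5; on 'c' 5 → fail=6;  out {1}∪{4}={1,4}
  n11('baca'): parent n10 fail=1; on 'a' 1→0 → fail=0;  out {2}∪∅={2}

Scan:
pos 0 'c': at 1
pos 1 'b': at 2  → match P3@[0:1]
pos 2 'a': at 3
pos 3 'b': at 4  → match P0@[0:3],P5@[1:3]
pos 4 'a': at 9 (fail-walked)
pos 5 'a': at 0 (fail-walked)
pos 6 'c': at 1
pos 7 'b': at 2  → match P3@[6:7]
pos 8 'c': at 1 (fail-walked)
pos 9 'c': at 5  → match P4@[8:9]
pos 10 'c': at 6  → match P4@[9:10]
pos 11 'c': at 7  → match P1@[8:11],P4@[10:11]
pos 12 'b': at 2 (fail-walked)  → match P3@[11:12]
pos 13 'a': at 3
pos 14 'b': at 4  → match P0@[11:14],P5@[12:14]
pos 15 'c': at 1 (fail-walked)
pos 16 'b': at 2  → match P3@[15:16]
pos 17 'a': at 3
pos 18 'b': at 4  → match P0@[15:18],P5@[16:18]
pos 19 'a': at 9 (fail-walked)
pos 20 'c': at 10
pos 21 'b': at 2 (fail-walked)  → match P3@[20:21]
pos 22 'b': at 8 (fail-walked)
pos 23 'a': at 9
pos 24 'b': at 12  → match P5@[22:24]
pos 25 'c': at 1 (fail-walked)
pos 26 'c': at 5  → match P4@[25:26]
pos 27 'c': at 6  → match P4@[26:27]
pos 28 'c': at 7  → match P1@[25:28],P4@[27:28]
pos 29 'b': at 2 (fail-walked)  → match P3@[28:29]
pos 30 'a': at 3
pos 31 'b': at 4  → match P0@[28:31],P5@[29:31]
pos 32 'c': at 1 (fail-walked)

Result: [[1,3],[3,0],[3,5],[7,3],[9,4],[10,4],[11,1],[11,4],[12,3],[14,0],[14,5],[16,3],[18,0],[18,5],[21,3],[24,5],[26,4],[27,4],[28,1],[28,4],[29,3],[31,0],[31,5]]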